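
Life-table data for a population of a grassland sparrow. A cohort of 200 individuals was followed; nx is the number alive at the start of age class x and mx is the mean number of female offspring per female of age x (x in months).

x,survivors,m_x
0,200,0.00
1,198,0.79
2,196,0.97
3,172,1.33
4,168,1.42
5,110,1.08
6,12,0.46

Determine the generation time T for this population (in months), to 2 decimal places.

2.99

lx = nx/n0 = nx/200: 1, 0.99, 0.98, 0.86, 0.84, 0.55, 0.06
lx·mx: 0, 0.7821, 0.9506, 1.1438, 1.1928, 0.594, 0.0276 → R0 = 4.6909
x·lx·mx: 0, 0.7821, 1.9012, 3.4314, 4.7712, 2.97, 0.1656 → Σ = 14.0215
T = 14.0215 / 4.6909 = 2.989085… → 2.99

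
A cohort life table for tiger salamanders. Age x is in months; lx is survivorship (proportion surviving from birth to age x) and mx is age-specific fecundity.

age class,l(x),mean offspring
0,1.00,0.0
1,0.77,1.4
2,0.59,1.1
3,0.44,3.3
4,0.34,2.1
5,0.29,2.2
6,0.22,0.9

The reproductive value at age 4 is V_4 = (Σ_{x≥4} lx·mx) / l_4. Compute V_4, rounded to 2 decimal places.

lx·mx for x ≥ 4: 0.714, 0.638, 0.198 → sum = 1.55
V_4 = 1.55 / l_4 = 1.55 / 0.34 = 4.558824… → 4.56

4.56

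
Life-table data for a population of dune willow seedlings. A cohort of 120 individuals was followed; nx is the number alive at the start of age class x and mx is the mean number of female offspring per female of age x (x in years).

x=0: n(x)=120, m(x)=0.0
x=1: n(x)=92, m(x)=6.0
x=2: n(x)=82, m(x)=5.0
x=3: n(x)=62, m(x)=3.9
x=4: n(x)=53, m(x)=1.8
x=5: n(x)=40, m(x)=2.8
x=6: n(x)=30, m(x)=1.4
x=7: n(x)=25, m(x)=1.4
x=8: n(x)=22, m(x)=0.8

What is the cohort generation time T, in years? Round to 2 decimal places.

lx = nx/n0 = nx/120: 1, 0.76667…, 0.68333…, 0.51667…, 0.44167…, 0.33333…, 0.25, 0.20833…, 0.18333…
lx·mx: 0, 4.6…, 3.416667…, 2.015…, 0.795…, 0.933333…, 0.35, 0.291667…, 0.146667… → R0 = 12.548333…
x·lx·mx: 0, 4.6…, 6.833333…, 6.045…, 3.18…, 4.666667…, 2.1, 2.041667…, 1.173333… → Σ = 30.64…
T = 30.64… / 12.548333… = 2.441759… → 2.44

2.44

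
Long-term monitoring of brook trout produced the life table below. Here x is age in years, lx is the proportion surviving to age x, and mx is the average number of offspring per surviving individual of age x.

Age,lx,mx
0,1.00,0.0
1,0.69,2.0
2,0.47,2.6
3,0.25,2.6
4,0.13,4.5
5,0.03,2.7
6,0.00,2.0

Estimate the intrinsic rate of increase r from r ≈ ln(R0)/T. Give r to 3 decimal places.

0.628

R0 = Σ lx·mx = 0 + 1.38 + 1.222 + 0.65 + 0.585 + 0.081 + 0 = 3.918
Σ x·lx·mx = 8.519; T = 8.519/3.918 = 2.17432…
r ≈ ln(R0)/T = ln(3.918)/2.17432… = 0.62805… → 0.628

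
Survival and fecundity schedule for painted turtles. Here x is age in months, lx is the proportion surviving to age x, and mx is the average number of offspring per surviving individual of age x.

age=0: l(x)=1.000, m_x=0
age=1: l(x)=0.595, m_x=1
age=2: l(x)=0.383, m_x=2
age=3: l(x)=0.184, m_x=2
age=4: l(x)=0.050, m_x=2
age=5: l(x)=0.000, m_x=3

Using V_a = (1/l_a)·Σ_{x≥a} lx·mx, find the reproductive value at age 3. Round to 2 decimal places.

2.54

lx·mx for x ≥ 3: 0.368, 0.1, 0 → sum = 0.468
V_3 = 0.468 / l_3 = 0.468 / 0.184 = 2.543478… → 2.54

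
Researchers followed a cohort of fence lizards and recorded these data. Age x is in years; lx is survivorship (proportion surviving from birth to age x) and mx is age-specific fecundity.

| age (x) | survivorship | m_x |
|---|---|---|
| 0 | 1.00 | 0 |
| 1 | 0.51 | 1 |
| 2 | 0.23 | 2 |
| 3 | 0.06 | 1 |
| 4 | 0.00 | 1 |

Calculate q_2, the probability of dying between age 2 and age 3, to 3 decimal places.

q_2 = (l_2 − l_3) / l_2 = (0.23 − 0.06) / 0.23
     = 0.17 / 0.23 = 0.73913… → 0.739

0.739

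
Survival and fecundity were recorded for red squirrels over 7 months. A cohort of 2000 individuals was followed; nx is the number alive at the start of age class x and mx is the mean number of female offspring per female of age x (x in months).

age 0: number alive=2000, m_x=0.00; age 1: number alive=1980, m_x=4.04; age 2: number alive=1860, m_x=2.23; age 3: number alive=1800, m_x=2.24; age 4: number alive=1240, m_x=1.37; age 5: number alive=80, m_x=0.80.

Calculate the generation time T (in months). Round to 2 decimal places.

lx = nx/n0 = nx/2000: 1, 0.99, 0.93, 0.9, 0.62, 0.04
lx·mx: 0, 3.9996, 2.0739, 2.016, 0.8494, 0.032 → R0 = 8.9709
x·lx·mx: 0, 3.9996, 4.1478, 6.048, 3.3976, 0.16 → Σ = 17.753
T = 17.753 / 8.9709 = 1.978954… → 1.98

1.98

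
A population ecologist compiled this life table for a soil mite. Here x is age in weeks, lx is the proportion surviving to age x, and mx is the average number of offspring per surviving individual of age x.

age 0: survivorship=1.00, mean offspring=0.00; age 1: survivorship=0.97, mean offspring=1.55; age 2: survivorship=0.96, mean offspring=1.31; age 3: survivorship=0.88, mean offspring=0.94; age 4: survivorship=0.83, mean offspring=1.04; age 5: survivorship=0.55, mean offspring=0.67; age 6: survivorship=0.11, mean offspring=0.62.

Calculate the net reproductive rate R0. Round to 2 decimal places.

lx·mx by age: 0, 1.5035, 1.2576, 0.8272, 0.8632, 0.3685, 0.0682
R0 = Σ lx·mx = 4.8882 → 4.89

4.89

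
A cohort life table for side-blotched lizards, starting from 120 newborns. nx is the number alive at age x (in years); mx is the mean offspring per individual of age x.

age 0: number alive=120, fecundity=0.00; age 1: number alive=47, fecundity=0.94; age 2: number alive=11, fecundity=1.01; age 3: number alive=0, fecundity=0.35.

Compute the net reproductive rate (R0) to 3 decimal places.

lx = nx/n0 = nx/120: 1, 0.39167…, 0.09167…, 0
lx·mx by age: 0, 0.368167…, 0.092583…, 0
R0 = Σ lx·mx = 0.46075… → 0.461

0.461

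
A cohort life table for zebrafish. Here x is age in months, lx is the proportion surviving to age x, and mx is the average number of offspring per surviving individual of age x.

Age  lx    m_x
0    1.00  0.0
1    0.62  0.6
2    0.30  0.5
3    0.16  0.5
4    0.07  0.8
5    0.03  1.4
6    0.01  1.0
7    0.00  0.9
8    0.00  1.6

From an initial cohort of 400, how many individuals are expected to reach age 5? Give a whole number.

Expected survivors = N0 · l_5 = 400 × 0.03 = 12 → 12

12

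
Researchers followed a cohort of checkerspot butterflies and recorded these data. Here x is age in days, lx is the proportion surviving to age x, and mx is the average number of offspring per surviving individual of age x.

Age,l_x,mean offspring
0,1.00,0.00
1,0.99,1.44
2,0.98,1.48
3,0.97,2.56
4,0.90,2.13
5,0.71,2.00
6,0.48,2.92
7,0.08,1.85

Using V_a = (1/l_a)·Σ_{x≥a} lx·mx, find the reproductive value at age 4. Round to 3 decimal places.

lx·mx for x ≥ 4: 1.917, 1.42, 1.4016, 0.148 → sum = 4.8866
V_4 = 4.8866 / l_4 = 4.8866 / 0.9 = 5.429556… → 5.430

5.430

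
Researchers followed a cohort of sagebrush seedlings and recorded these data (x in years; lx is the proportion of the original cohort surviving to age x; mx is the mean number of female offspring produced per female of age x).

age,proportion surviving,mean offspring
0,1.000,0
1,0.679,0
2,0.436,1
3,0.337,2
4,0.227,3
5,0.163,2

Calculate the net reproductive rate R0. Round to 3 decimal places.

lx·mx by age: 0, 0, 0.436, 0.674, 0.681, 0.326
R0 = Σ lx·mx = 2.117 → 2.117

2.117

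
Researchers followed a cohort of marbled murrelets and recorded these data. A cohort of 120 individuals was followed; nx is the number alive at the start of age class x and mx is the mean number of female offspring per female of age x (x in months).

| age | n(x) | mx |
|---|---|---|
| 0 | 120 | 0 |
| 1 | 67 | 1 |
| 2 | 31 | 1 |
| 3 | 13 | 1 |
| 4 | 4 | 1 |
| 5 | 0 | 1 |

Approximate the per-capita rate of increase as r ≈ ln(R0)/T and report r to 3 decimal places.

-0.027

lx = nx/n0 = nx/120: 1, 0.55833…, 0.25833…, 0.10833…, 0.03333…, 0
R0 = Σ lx·mx = 0 + 0.55833… + 0.25833… + 0.10833… + 0.03333… + 0 = 0.958333…
Σ x·lx·mx = 1.533333…; T = 1.533333…/0.958333… = 1.6…
r ≈ ln(R0)/T = ln(0.958333…)/1.6… = -0.0266… → -0.027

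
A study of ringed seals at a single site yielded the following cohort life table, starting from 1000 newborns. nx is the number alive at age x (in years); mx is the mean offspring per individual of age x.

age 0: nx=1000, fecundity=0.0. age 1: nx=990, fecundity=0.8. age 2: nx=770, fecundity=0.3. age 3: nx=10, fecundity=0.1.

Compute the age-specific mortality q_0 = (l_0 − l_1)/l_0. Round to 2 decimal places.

lx = nx/n0 = nx/1000: 1, 0.99, 0.77, 0.01
q_0 = (l_0 − l_1) / l_0 = (1 − 0.99) / 1
     = 0.01 / 1 = 0.01 → 0.01

0.01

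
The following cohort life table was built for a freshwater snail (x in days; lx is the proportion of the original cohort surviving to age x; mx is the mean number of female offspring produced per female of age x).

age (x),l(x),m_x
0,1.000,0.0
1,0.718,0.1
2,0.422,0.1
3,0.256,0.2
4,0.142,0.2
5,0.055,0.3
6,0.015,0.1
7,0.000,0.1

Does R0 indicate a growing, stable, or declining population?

R0 = Σ lx·mx = 0 + 0.0718 + 0.0422 + 0.0512 + 0.0284 + 0.0165 + 0.0015 + 0 = 0.2116
R0 < 1, so the population is declining.

declining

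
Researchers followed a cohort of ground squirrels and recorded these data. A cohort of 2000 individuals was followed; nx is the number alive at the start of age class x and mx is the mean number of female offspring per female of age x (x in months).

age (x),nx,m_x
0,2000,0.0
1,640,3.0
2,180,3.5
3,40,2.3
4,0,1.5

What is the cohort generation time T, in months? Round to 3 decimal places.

lx = nx/n0 = nx/2000: 1, 0.32, 0.09, 0.02, 0
lx·mx: 0, 0.96, 0.315, 0.046, 0 → R0 = 1.321
x·lx·mx: 0, 0.96, 0.63, 0.138, 0 → Σ = 1.728
T = 1.728 / 1.321 = 1.3081… → 1.308

1.308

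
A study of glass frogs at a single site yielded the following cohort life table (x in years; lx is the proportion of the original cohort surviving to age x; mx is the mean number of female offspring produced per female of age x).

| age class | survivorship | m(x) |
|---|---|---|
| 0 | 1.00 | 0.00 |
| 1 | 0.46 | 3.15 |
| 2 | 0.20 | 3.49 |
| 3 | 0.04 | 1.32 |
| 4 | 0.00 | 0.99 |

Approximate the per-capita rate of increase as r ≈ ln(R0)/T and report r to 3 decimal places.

0.577

R0 = Σ lx·mx = 0 + 1.449 + 0.698 + 0.0528 + 0 = 2.1998
Σ x·lx·mx = 3.0034; T = 3.0034/2.1998 = 1.36531…
r ≈ ln(R0)/T = ln(2.1998)/1.36531… = 0.57743… → 0.577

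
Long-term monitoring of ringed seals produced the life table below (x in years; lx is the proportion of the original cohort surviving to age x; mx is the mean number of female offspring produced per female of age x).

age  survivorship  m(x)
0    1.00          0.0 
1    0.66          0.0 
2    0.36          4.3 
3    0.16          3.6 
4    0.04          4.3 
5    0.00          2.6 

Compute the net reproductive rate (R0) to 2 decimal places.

2.30

lx·mx by age: 0, 0, 1.548, 0.576, 0.172, 0
R0 = Σ lx·mx = 2.296 → 2.30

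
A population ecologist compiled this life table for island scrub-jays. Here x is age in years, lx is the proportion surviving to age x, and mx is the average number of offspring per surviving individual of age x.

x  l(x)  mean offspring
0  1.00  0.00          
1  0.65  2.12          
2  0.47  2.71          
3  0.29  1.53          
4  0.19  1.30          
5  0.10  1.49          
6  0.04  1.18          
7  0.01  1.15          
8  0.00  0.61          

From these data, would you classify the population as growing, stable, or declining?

R0 = Σ lx·mx = 0 + 1.378 + 1.2737 + 0.4437 + 0.247 + 0.149 + 0.0472 + 0.0115 + 0 = 3.5501
R0 > 1, so the population is growing.

growing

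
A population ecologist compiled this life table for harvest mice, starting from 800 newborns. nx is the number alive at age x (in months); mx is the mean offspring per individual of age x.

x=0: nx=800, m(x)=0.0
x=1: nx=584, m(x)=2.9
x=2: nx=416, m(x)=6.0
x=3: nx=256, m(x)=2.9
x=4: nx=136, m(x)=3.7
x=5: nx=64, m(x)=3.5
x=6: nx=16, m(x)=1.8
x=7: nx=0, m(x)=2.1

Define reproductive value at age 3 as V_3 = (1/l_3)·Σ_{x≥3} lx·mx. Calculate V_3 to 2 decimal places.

lx = nx/n0 = nx/800: 1, 0.73, 0.52, 0.32, 0.17, 0.08, 0.02, 0
lx·mx for x ≥ 3: 0.928, 0.629, 0.28, 0.036, 0 → sum = 1.873
V_3 = 1.873 / l_3 = 1.873 / 0.32 = 5.853125 → 5.85

5.85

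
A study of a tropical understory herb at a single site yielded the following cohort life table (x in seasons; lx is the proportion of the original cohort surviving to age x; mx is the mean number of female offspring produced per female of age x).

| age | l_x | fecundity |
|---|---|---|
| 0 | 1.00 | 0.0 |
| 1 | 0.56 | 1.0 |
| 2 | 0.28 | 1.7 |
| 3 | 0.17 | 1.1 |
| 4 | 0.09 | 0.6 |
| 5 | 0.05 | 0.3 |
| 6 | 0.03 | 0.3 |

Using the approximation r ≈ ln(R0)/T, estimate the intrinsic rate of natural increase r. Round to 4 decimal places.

R0 = Σ lx·mx = 0 + 0.56 + 0.476 + 0.187 + 0.054 + 0.015 + 0.009 = 1.301
Σ x·lx·mx = 2.418; T = 2.418/1.301 = 1.85857…
r ≈ ln(R0)/T = ln(1.301)/1.85857… = 0.141578… → 0.1416

0.1416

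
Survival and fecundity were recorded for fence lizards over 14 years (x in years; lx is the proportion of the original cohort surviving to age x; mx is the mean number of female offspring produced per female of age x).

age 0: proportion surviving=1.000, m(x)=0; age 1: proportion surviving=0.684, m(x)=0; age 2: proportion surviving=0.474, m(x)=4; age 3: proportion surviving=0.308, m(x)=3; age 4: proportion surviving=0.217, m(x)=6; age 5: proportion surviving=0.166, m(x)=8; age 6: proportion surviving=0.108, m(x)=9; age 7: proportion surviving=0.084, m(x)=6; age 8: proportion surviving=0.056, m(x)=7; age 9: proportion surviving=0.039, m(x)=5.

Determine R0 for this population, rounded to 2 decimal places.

7.51

lx·mx by age: 0, 0, 1.896, 0.924, 1.302, 1.328, 0.972, 0.504, 0.392, 0.195
R0 = Σ lx·mx = 7.513 → 7.51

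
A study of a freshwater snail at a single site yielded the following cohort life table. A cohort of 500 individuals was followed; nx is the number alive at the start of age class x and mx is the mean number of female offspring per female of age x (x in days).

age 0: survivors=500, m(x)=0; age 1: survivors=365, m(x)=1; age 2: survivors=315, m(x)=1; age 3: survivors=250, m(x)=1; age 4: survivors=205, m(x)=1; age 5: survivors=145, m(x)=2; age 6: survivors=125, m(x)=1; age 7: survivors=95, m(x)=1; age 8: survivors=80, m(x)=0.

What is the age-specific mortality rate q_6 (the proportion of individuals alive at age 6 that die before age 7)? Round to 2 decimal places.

0.24

lx = nx/n0 = nx/500: 1, 0.73, 0.63, 0.5, 0.41, 0.29, 0.25, 0.19, 0.16
q_6 = (l_6 − l_7) / l_6 = (0.25 − 0.19) / 0.25
     = 0.06 / 0.25 = 0.24 → 0.24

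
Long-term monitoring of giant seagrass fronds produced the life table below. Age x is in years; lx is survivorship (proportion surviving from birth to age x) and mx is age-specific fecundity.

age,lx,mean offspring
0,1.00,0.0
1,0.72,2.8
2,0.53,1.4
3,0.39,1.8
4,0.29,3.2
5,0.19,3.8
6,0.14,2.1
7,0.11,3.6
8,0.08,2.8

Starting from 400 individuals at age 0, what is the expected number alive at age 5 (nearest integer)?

Expected survivors = N0 · l_5 = 400 × 0.19 = 76 → 76

76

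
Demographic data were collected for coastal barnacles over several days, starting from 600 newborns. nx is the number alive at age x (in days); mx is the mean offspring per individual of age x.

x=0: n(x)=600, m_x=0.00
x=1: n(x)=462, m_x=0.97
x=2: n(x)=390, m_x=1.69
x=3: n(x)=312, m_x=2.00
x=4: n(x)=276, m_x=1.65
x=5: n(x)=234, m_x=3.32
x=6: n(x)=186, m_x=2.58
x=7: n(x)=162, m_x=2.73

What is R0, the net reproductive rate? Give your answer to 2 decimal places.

lx = nx/n0 = nx/600: 1, 0.77, 0.65, 0.52, 0.46, 0.39, 0.31, 0.27
lx·mx by age: 0, 0.7469, 1.0985, 1.04, 0.759, 1.2948, 0.7998, 0.7371
R0 = Σ lx·mx = 6.4761 → 6.48

6.48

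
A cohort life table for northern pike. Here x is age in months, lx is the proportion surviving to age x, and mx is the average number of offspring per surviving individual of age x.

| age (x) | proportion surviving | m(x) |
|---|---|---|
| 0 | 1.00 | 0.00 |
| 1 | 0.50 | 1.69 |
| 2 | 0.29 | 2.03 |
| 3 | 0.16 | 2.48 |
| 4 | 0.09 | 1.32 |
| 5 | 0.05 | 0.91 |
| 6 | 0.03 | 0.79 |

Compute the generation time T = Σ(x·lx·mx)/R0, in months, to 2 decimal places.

lx·mx: 0, 0.845, 0.5887, 0.3968, 0.1188, 0.0455, 0.0237 → R0 = 2.0185
x·lx·mx: 0, 0.845, 1.1774, 1.1904, 0.4752, 0.2275, 0.1422 → Σ = 4.0577
T = 4.0577 / 2.0185 = 2.010255… → 2.01

2.01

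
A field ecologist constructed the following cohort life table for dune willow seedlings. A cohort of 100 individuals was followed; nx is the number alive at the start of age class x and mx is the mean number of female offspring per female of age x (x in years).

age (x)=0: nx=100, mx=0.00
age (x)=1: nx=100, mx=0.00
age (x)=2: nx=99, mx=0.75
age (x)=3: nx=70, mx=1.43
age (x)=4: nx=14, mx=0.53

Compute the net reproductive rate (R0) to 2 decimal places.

1.82

lx = nx/n0 = nx/100: 1, 1, 0.99, 0.7, 0.14
lx·mx by age: 0, 0, 0.7425, 1.001, 0.0742
R0 = Σ lx·mx = 1.8177 → 1.82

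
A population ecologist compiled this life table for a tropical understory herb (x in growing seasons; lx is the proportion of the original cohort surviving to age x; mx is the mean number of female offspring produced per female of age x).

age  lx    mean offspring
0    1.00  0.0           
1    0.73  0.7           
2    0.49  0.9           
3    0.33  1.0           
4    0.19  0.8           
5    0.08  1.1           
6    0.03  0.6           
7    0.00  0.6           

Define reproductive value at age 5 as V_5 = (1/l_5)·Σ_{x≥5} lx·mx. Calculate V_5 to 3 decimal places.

lx·mx for x ≥ 5: 0.088, 0.018, 0 → sum = 0.106
V_5 = 0.106 / l_5 = 0.106 / 0.08 = 1.325 → 1.325

1.325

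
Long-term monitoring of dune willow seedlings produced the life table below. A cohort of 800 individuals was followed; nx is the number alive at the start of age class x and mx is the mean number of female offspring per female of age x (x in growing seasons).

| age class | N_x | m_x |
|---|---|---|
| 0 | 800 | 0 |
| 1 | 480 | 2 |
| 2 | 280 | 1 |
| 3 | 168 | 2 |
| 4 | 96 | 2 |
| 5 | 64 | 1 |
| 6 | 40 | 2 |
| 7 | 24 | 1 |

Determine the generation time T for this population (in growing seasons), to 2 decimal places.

2.20

lx = nx/n0 = nx/800: 1, 0.6, 0.35, 0.21, 0.12, 0.08, 0.05, 0.03
lx·mx: 0, 1.2, 0.35, 0.42, 0.24, 0.08, 0.1, 0.03 → R0 = 2.42
x·lx·mx: 0, 1.2, 0.7, 1.26, 0.96, 0.4, 0.6, 0.21 → Σ = 5.33
T = 5.33 / 2.42 = 2.202479… → 2.20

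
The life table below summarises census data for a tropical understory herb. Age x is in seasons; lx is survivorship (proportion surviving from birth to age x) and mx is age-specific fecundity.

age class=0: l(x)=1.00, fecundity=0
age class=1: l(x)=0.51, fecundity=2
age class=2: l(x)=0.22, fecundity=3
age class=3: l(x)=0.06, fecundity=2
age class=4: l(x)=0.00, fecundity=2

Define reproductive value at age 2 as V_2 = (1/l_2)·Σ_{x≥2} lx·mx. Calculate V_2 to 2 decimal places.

3.55

lx·mx for x ≥ 2: 0.66, 0.12, 0 → sum = 0.78
V_2 = 0.78 / l_2 = 0.78 / 0.22 = 3.545455… → 3.55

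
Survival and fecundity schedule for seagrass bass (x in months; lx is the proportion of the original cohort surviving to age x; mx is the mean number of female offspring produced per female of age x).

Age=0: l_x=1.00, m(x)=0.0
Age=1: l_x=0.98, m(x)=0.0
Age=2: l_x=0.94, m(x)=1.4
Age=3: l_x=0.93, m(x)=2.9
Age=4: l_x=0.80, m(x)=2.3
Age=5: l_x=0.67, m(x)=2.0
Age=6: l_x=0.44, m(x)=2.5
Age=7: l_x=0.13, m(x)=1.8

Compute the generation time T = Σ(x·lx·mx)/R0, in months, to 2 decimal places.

3.87

lx·mx: 0, 0, 1.316, 2.697, 1.84, 1.34, 1.1, 0.234 → R0 = 8.527
x·lx·mx: 0, 0, 2.632, 8.091, 7.36, 6.7, 6.6, 1.638 → Σ = 33.021
T = 33.021 / 8.527 = 3.872523… → 3.87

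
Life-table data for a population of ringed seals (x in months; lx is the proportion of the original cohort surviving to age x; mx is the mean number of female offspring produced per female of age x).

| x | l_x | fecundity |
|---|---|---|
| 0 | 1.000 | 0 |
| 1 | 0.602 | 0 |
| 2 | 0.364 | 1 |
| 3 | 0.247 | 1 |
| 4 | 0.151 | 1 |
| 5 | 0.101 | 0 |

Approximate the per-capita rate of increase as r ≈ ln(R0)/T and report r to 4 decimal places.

R0 = Σ lx·mx = 0 + 0 + 0.364 + 0.247 + 0.151 + 0 = 0.762
Σ x·lx·mx = 2.073; T = 2.073/0.762 = 2.72047…
r ≈ ln(R0)/T = ln(0.762)/2.72047… = -0.099912… → -0.0999

-0.0999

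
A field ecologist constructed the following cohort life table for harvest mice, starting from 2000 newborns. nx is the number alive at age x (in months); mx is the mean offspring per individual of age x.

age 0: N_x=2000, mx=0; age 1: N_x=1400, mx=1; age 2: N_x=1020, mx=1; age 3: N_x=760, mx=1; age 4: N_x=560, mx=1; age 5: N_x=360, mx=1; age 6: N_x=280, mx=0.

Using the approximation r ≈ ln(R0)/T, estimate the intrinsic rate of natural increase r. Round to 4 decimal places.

0.3016

lx = nx/n0 = nx/2000: 1, 0.7, 0.51, 0.38, 0.28, 0.18, 0.14
R0 = Σ lx·mx = 0 + 0.7 + 0.51 + 0.38 + 0.28 + 0.18 + 0 = 2.05
Σ x·lx·mx = 4.88; T = 4.88/2.05 = 2.38049…
r ≈ ln(R0)/T = ln(2.05)/2.38049… = 0.301552… → 0.3016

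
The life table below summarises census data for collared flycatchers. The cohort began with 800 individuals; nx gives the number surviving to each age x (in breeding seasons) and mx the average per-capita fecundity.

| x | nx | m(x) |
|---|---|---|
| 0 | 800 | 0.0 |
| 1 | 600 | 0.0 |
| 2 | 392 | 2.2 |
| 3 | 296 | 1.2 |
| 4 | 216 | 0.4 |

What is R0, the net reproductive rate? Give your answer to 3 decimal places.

1.630

lx = nx/n0 = nx/800: 1, 0.75, 0.49, 0.37, 0.27
lx·mx by age: 0, 0, 1.078, 0.444, 0.108
R0 = Σ lx·mx = 1.63 → 1.630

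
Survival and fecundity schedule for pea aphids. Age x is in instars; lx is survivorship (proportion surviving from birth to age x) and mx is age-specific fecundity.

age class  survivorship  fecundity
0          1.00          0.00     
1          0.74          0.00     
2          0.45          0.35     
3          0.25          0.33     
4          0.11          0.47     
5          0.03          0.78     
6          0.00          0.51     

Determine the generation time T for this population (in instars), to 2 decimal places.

lx·mx: 0, 0, 0.1575, 0.0825, 0.0517, 0.0234, 0 → R0 = 0.3151
x·lx·mx: 0, 0, 0.315, 0.2475, 0.2068, 0.117, 0 → Σ = 0.8863
T = 0.8863 / 0.3151 = 2.812758… → 2.81

2.81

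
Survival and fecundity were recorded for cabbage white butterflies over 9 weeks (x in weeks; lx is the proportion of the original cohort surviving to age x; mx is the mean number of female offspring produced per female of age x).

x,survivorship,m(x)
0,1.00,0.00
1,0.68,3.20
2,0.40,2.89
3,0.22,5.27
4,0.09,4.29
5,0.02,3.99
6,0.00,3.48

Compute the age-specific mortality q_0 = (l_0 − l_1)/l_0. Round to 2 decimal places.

q_0 = (l_0 − l_1) / l_0 = (1 − 0.68) / 1
     = 0.32 / 1 = 0.32 → 0.32

0.32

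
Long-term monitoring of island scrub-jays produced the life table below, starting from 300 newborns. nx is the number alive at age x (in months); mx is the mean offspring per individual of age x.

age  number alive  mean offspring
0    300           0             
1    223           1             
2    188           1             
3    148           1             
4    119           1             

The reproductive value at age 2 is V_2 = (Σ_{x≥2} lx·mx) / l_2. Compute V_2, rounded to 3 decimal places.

2.420

lx = nx/n0 = nx/300: 1, 0.74333…, 0.62667…, 0.49333…, 0.39667…
lx·mx for x ≥ 2: 0.626667…, 0.493333…, 0.396667… → sum = 1.516667…
V_2 = 1.516667… / l_2 = 1.516667… / 0.626667… = 2.420213… → 2.420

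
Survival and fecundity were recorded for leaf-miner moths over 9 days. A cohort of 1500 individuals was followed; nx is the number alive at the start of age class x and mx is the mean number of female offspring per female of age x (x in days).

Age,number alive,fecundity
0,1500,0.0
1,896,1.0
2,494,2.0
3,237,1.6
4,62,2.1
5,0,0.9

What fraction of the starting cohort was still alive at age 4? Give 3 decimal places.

l_4 = n_4/n_0 = 62/1500 = 0.041333… → 0.041

0.041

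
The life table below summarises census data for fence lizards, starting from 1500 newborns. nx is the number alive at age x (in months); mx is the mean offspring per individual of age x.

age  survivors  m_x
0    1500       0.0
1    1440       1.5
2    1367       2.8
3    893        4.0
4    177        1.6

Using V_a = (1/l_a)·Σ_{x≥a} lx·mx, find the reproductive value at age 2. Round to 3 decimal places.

5.620

lx = nx/n0 = nx/1500: 1, 0.96, 0.91133…, 0.59533…, 0.118
lx·mx for x ≥ 2: 2.551733…, 2.381333…, 0.1888 → sum = 5.121867…
V_2 = 5.121867… / l_2 = 5.121867… / 0.911333… = 5.62019… → 5.620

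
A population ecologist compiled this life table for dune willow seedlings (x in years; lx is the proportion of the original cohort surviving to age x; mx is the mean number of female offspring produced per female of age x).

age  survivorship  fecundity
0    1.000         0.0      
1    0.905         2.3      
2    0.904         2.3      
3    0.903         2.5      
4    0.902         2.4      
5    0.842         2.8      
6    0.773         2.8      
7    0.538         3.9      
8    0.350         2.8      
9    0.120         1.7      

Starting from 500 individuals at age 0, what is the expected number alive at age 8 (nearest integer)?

Expected survivors = N0 · l_8 = 500 × 0.350 = 175 → 175

175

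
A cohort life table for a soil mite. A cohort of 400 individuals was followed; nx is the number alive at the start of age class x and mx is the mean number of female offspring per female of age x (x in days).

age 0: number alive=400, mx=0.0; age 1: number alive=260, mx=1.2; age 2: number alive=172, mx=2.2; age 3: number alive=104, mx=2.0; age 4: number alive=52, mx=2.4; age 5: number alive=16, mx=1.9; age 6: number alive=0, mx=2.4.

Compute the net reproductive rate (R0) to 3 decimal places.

lx = nx/n0 = nx/400: 1, 0.65, 0.43, 0.26, 0.13, 0.04, 0
lx·mx by age: 0, 0.78, 0.946, 0.52, 0.312, 0.076, 0
R0 = Σ lx·mx = 2.634 → 2.634

2.634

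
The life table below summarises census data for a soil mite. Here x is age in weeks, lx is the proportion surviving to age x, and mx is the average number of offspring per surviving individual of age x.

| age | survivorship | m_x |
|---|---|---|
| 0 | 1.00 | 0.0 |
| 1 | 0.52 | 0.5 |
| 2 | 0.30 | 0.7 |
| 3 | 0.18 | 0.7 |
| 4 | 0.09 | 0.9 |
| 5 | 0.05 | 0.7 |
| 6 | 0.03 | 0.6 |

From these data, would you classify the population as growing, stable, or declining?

R0 = Σ lx·mx = 0 + 0.26 + 0.21 + 0.126 + 0.081 + 0.035 + 0.018 = 0.73
R0 < 1, so the population is declining.

declining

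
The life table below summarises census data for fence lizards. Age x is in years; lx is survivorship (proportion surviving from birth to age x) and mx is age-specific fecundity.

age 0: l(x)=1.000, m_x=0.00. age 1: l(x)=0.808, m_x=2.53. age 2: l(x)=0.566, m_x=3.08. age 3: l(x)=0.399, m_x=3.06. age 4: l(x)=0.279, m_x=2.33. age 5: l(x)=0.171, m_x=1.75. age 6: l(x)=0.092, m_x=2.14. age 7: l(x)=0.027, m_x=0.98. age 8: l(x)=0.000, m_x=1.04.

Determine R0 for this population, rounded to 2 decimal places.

lx·mx by age: 0, 2.04424, 1.74328, 1.22094, 0.65007, 0.29925, 0.19688, 0.02646, 0
R0 = Σ lx·mx = 6.18112 → 6.18

6.18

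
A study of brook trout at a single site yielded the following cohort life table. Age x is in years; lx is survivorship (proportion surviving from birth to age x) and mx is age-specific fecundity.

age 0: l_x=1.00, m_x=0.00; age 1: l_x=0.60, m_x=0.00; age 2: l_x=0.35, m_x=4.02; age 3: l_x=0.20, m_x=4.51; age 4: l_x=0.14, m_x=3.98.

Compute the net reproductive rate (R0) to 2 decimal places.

2.87

lx·mx by age: 0, 0, 1.407, 0.902, 0.5572
R0 = Σ lx·mx = 2.8662 → 2.87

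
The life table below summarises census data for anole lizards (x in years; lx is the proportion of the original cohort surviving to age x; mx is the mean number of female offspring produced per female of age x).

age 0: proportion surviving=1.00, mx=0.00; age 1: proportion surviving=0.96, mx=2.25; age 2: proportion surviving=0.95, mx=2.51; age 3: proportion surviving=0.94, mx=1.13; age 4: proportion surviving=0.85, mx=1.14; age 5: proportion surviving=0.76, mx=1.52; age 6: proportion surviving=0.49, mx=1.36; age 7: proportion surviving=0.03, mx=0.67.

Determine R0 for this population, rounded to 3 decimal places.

lx·mx by age: 0, 2.16, 2.3845, 1.0622, 0.969, 1.1552, 0.6664, 0.0201
R0 = Σ lx·mx = 8.4174 → 8.417

8.417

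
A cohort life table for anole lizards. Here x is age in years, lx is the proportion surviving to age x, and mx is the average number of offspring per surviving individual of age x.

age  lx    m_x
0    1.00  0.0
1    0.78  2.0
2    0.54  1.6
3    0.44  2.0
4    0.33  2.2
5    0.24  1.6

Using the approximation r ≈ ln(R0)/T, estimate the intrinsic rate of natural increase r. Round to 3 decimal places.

0.610

R0 = Σ lx·mx = 0 + 1.56 + 0.864 + 0.88 + 0.726 + 0.384 = 4.414
Σ x·lx·mx = 10.752; T = 10.752/4.414 = 2.43589…
r ≈ ln(R0)/T = ln(4.414)/2.43589… = 0.60954… → 0.610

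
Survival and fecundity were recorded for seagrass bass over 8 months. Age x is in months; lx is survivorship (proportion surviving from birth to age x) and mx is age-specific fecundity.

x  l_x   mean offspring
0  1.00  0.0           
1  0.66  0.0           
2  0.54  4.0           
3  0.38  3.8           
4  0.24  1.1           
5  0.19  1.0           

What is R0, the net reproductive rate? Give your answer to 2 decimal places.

lx·mx by age: 0, 0, 2.16, 1.444, 0.264, 0.19
R0 = Σ lx·mx = 4.058 → 4.06

4.06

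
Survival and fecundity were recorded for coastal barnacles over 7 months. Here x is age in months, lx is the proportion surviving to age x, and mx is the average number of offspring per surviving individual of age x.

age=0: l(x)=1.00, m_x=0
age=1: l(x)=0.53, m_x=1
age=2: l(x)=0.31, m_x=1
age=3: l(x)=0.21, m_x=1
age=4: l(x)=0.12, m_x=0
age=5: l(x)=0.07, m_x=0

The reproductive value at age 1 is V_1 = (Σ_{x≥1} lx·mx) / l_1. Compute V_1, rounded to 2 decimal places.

lx·mx for x ≥ 1: 0.53, 0.31, 0.21, 0, 0 → sum = 1.05
V_1 = 1.05 / l_1 = 1.05 / 0.53 = 1.981132… → 1.98

1.98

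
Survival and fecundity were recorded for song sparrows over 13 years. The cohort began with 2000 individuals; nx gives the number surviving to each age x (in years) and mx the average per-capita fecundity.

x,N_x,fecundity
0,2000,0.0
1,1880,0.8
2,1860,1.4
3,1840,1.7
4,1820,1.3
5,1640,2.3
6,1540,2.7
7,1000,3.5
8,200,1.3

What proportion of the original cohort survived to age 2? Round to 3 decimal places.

l_2 = n_2/n_0 = 1860/2000 = 0.93 → 0.930

0.930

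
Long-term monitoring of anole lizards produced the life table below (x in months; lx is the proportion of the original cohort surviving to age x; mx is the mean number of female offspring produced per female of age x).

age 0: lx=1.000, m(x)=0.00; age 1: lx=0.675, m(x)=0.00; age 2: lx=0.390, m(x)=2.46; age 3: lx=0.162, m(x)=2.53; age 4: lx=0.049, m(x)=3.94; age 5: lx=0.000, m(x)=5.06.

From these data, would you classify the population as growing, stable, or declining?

R0 = Σ lx·mx = 0 + 0 + 0.9594 + 0.40986 + 0.19306 + 0 = 1.56232
R0 > 1, so the population is growing.

growing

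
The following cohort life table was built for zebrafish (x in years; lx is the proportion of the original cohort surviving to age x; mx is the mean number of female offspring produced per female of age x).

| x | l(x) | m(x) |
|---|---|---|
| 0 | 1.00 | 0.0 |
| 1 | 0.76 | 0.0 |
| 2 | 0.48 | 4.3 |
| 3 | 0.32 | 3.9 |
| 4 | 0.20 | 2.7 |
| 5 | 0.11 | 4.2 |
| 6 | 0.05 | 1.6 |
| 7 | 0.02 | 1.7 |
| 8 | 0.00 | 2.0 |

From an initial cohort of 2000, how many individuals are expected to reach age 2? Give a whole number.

Expected survivors = N0 · l_2 = 2000 × 0.48 = 960 → 960

960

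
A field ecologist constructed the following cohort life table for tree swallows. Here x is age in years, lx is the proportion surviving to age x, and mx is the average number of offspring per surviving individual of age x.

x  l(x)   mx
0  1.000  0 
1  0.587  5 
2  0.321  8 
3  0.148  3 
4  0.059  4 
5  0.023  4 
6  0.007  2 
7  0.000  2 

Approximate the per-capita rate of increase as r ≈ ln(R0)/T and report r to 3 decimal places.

1.062

R0 = Σ lx·mx = 0 + 2.935 + 2.568 + 0.444 + 0.236 + 0.092 + 0.014 + 0 = 6.289
Σ x·lx·mx = 10.891; T = 10.891/6.289 = 1.73175…
r ≈ ln(R0)/T = ln(6.289)/1.73175… = 1.06181… → 1.062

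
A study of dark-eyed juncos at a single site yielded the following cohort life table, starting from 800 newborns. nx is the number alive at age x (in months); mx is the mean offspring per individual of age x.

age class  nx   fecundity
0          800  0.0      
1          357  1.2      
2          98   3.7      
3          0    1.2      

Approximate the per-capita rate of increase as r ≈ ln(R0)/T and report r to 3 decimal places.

lx = nx/n0 = nx/800: 1, 0.44625, 0.1225, 0
R0 = Σ lx·mx = 0 + 0.5355… + 0.45325 + 0 = 0.98875
Σ x·lx·mx = 1.442; T = 1.442/0.98875 = 1.45841…
r ≈ ln(R0)/T = ln(0.98875)/1.45841… = -0.00776… → -0.008

-0.008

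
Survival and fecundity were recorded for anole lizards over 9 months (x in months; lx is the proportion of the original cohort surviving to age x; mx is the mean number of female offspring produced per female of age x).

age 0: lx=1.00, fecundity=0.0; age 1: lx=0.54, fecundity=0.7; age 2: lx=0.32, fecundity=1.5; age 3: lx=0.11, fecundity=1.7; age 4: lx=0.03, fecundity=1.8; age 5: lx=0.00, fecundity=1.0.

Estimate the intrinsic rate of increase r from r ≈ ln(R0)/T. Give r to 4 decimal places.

0.0491

R0 = Σ lx·mx = 0 + 0.378 + 0.48 + 0.187 + 0.054 + 0 = 1.099
Σ x·lx·mx = 2.115; T = 2.115/1.099 = 1.92448…
r ≈ ln(R0)/T = ln(1.099)/1.92448… = 0.049053… → 0.0491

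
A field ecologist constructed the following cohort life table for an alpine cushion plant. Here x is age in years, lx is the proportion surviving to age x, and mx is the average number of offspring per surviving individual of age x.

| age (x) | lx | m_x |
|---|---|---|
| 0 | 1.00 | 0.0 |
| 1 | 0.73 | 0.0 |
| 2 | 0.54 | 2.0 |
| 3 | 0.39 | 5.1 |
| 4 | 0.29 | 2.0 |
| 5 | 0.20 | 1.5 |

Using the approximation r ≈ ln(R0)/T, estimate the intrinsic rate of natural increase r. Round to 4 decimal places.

0.4540

R0 = Σ lx·mx = 0 + 0 + 1.08 + 1.989 + 0.58 + 0.3 = 3.949
Σ x·lx·mx = 11.947; T = 11.947/3.949 = 3.02532…
r ≈ ln(R0)/T = ln(3.949)/3.02532… = 0.453989… → 0.4540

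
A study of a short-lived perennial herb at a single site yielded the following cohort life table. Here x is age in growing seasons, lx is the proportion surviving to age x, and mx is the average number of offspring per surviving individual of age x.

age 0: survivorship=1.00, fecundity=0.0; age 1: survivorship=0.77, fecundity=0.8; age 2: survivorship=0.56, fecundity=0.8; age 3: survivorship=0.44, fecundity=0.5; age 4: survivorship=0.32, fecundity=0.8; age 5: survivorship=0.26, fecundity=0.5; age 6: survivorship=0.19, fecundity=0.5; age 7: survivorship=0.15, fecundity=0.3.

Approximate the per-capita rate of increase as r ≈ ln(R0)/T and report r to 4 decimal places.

R0 = Σ lx·mx = 0 + 0.616 + 0.448 + 0.22 + 0.256 + 0.13 + 0.095 + 0.045 = 1.81
Σ x·lx·mx = 4.731; T = 4.731/1.81 = 2.61381…
r ≈ ln(R0)/T = ln(1.81)/2.61381… = 0.226997… → 0.2270

0.2270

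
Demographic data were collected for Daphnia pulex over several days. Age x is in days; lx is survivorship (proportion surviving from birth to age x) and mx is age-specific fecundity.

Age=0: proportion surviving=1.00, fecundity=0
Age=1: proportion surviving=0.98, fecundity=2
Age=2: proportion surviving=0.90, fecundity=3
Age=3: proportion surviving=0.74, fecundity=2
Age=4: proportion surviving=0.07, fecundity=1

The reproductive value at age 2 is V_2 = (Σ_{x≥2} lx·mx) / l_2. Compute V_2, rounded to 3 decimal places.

4.722

lx·mx for x ≥ 2: 2.7, 1.48, 0.07 → sum = 4.25
V_2 = 4.25 / l_2 = 4.25 / 0.9 = 4.722222… → 4.722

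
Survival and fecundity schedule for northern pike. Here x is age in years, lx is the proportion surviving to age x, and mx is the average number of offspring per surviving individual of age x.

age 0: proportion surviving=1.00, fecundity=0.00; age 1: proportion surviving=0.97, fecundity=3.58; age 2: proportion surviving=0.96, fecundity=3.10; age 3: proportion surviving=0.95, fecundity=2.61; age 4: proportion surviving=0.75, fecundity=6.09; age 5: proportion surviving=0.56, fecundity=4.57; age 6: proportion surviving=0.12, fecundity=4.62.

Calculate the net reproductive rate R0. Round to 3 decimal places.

lx·mx by age: 0, 3.4726, 2.976, 2.4795, 4.5675, 2.5592, 0.5544
R0 = Σ lx·mx = 16.6092 → 16.609

16.609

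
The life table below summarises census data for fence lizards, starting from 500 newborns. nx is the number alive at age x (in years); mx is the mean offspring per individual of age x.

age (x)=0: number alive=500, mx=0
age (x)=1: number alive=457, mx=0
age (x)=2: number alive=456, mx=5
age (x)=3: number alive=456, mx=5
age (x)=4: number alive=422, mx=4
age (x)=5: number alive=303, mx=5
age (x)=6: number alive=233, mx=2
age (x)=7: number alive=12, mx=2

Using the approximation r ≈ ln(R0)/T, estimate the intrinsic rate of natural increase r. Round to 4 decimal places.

0.8065

lx = nx/n0 = nx/500: 1, 0.914, 0.912, 0.912, 0.844, 0.606, 0.466, 0.024
R0 = Σ lx·mx = 0 + 0 + 4.56 + 4.56 + 3.376 + 3.03 + 0.932 + 0.048 = 16.506
Σ x·lx·mx = 57.382; T = 57.382/16.506 = 3.47643…
r ≈ ln(R0)/T = ln(16.506)/3.47643… = 0.806495… → 0.8065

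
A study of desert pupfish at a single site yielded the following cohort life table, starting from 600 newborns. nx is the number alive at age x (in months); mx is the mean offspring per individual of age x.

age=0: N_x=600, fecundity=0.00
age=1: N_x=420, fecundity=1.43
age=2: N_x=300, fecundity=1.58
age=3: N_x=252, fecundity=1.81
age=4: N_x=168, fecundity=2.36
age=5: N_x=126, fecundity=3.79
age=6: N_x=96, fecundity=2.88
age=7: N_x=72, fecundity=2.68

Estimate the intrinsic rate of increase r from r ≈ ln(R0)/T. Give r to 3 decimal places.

0.455

lx = nx/n0 = nx/600: 1, 0.7, 0.5, 0.42, 0.28, 0.21, 0.16, 0.12
R0 = Σ lx·mx = 0 + 1.001 + 0.79 + 0.7602 + 0.6608 + 0.7959 + 0.4608 + 0.3216 = 4.7903
Σ x·lx·mx = 16.5003; T = 16.5003/4.7903 = 3.44452…
r ≈ ln(R0)/T = ln(4.7903)/3.44452… = 0.45481… → 0.455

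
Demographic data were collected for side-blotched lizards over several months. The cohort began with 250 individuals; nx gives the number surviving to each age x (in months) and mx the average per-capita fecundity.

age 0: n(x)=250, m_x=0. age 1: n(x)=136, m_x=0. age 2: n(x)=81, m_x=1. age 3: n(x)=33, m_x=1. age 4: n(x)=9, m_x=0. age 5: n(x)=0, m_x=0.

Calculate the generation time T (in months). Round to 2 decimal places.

lx = nx/n0 = nx/250: 1, 0.544, 0.324, 0.132, 0.036, 0
lx·mx: 0, 0, 0.324, 0.132, 0, 0 → R0 = 0.456
x·lx·mx: 0, 0, 0.648, 0.396, 0, 0 → Σ = 1.044
T = 1.044 / 0.456 = 2.289474… → 2.29

2.29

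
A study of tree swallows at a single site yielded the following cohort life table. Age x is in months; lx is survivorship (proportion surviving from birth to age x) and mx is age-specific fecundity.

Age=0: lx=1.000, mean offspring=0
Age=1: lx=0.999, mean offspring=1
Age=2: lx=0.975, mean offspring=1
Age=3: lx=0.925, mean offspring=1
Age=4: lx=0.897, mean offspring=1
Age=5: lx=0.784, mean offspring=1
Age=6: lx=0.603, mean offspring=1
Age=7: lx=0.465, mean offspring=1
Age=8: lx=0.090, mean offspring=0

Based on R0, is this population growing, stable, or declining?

growing

R0 = Σ lx·mx = 0 + 0.999 + 0.975 + 0.925 + 0.897 + 0.784 + 0.603 + 0.465 + 0 = 5.648
R0 > 1, so the population is growing.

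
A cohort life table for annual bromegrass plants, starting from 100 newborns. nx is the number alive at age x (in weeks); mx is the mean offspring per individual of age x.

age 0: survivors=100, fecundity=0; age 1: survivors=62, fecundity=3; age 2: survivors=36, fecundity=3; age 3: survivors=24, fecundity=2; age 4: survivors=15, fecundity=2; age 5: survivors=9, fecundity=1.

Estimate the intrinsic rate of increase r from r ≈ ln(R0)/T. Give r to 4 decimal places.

0.7168

lx = nx/n0 = nx/100: 1, 0.62, 0.36, 0.24, 0.15, 0.09
R0 = Σ lx·mx = 0 + 1.86 + 1.08 + 0.48 + 0.3 + 0.09 = 3.81
Σ x·lx·mx = 7.11; T = 7.11/3.81 = 1.86614…
r ≈ ln(R0)/T = ln(3.81)/1.86614… = 0.716789… → 0.7168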